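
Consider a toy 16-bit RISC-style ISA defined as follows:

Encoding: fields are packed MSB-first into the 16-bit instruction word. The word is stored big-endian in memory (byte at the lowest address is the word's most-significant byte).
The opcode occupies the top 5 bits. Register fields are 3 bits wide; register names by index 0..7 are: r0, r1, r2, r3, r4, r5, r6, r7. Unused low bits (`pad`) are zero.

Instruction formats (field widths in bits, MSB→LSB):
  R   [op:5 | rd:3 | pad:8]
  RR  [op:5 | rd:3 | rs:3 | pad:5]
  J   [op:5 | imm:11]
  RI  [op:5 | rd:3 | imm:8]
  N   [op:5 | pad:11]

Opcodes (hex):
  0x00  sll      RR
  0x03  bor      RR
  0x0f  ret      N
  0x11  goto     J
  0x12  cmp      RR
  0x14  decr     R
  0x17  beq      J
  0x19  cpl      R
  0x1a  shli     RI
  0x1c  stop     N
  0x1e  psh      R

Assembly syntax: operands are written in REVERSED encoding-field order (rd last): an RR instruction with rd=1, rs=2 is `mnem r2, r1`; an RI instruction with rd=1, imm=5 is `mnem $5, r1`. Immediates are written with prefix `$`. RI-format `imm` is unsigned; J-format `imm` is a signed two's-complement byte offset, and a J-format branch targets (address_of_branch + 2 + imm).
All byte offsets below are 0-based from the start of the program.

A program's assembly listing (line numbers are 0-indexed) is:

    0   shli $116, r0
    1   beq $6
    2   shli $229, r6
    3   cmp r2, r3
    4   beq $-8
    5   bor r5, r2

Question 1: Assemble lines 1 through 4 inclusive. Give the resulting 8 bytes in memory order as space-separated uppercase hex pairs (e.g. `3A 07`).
B8 06 D6 E5 93 40 BF F8

1. beq fields op=0x17:5|imm=6:11 → word b806h → b8 06
2. shli fields op=0x1a:5|rd=6:3|imm=229:8 → word d6e5h → d6 e5
3. cmp fields op=0x12:5|rd=3:3|rs=2:3|pad=0:5 → word 9340h → 93 40
4. beq fields op=0x17:5|imm=-8:11 → word bff8h → bf f8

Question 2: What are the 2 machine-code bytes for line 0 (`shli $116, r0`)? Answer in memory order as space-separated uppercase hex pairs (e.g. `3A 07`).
L0: shli op=0x1a:5|rd=0:3|imm=116:8 ⇒ 0xd074 ⇒ big d0 74

D0 74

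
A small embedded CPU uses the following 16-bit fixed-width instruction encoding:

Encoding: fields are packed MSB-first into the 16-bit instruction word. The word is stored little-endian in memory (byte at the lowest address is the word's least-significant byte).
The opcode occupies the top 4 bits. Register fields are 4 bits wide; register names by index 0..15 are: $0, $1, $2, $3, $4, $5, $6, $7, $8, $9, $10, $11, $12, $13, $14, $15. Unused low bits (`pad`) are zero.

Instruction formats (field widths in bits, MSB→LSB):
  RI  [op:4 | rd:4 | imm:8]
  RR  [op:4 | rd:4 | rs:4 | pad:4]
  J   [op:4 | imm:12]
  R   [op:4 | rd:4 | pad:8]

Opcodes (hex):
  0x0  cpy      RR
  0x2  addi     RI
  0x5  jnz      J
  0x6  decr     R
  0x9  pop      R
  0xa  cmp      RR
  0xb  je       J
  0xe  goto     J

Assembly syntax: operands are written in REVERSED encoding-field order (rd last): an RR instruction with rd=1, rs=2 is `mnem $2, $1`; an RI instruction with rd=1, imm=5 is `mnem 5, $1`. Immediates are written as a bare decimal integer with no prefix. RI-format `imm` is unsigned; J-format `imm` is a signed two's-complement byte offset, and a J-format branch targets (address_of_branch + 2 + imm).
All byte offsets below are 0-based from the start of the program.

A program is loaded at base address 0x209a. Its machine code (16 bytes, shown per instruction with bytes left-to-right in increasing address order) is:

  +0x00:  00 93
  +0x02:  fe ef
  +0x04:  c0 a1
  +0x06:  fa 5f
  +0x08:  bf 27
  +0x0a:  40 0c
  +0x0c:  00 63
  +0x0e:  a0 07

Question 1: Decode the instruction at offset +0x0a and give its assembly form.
off 0x0a: read 40 0c as little → 0x0c40
  op=0x0c40>>12=0x0 ⇒ cpy (RR)
  rd: (w>>8)&0xf=0xc → $12
  rs: (w>>4)&0xf=0x4 → $4

cpy $4, $12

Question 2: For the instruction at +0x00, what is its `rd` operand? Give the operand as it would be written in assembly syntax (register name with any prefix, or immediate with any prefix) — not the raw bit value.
$3

[00] 00 93 → 0x9300
  opcode bits[15:12]=0x9: pop/R
  rd: (w>>8)&0xf=0x3 → $3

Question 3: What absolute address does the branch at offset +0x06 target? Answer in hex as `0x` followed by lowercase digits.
0x209c

@+06  little-endian(fa 5f) = 0x5ffa
  opcode bits[15:12]=0x5: jnz/J
  imm: (w>>0)&0xfff=0xffa (s12→-6) → -6
  target = base 0x209a + off 0x06 + 2 + imm -6 = 0x209c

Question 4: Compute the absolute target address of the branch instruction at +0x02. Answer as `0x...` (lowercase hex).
[02] fe ef → 0xeffe
  opcode bits[15:12]=0xe: goto/J
  imm: (w>>0)&0xfff=0xffe (s12→-2) → -2
  target = base 0x209a + off 0x02 + 2 + imm -2 = 0x209c

0x209c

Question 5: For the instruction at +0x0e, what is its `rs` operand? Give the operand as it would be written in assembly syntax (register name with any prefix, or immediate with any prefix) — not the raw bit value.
off 0x0e: read a0 07 as little → 0x07a0
  op=0x07a0>>12=0x0 ⇒ cpy (RR)
  [11:8] rd=7 = $7
  [7:4] rs=10 = $10

$10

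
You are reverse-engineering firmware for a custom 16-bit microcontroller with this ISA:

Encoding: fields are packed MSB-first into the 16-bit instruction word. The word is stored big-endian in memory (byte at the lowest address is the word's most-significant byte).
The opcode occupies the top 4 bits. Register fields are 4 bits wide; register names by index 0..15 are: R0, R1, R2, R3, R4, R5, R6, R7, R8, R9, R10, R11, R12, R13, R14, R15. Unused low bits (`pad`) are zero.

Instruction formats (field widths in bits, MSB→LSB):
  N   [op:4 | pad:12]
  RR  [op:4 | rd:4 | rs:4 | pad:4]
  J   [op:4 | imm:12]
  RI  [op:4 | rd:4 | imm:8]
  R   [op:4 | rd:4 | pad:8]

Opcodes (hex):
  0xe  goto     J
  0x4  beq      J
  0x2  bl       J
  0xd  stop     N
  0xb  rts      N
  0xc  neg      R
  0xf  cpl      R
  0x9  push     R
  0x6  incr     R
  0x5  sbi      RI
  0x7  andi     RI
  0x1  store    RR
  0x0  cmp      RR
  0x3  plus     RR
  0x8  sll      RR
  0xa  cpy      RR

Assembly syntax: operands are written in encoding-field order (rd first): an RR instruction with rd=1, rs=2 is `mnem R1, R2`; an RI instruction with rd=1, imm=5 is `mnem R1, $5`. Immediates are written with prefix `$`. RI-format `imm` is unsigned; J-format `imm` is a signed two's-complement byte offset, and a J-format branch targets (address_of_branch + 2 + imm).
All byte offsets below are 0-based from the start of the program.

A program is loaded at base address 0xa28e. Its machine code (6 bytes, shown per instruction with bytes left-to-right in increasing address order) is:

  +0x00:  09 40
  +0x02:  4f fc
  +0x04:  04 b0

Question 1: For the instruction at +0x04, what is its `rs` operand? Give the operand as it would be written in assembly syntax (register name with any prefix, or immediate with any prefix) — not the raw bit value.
[04] 04 b0 → 0x04b0
  op=0x04b0>>12=0x0 ⇒ cmp (RR)
  rd: (w>>8)&0xf=0x4 → R4
  rs: (w>>4)&0xf=0xb → R11

R11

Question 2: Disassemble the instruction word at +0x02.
[02] 4f fc → 0x4ffc
  op=0x4ffc>>12=0x4 ⇒ beq (J)
  [11:0] imm=4092 (s12→-4) = $-4

beq $-4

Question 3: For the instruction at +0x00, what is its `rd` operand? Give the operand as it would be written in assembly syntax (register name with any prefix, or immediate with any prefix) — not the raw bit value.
R9

@+00  big-endian(09 40) = 0x0940
  top 4b → 0x0 → cmp [RR]
  [11:8] rd=9 = R9
  [7:4] rs=4 = R4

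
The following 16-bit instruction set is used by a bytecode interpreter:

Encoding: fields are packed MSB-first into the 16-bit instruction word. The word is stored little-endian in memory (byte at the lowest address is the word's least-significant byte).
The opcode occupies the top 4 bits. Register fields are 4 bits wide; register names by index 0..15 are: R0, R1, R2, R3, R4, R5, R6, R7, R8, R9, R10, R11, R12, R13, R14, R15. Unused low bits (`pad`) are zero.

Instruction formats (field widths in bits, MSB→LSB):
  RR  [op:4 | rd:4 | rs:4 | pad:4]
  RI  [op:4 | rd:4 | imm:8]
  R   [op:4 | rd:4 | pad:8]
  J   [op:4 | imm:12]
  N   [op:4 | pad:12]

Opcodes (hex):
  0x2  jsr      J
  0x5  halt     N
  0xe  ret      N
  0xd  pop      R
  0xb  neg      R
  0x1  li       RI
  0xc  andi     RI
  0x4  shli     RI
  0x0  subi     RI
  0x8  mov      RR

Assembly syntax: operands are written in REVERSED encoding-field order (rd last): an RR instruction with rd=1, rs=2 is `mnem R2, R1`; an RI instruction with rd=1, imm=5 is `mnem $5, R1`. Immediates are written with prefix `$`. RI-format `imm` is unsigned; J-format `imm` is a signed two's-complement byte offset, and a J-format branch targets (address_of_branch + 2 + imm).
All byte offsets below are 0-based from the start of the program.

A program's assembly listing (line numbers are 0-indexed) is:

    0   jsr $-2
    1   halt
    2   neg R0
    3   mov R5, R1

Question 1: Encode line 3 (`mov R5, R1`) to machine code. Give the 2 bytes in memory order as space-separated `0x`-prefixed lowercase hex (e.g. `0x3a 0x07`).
0x50 0x81

L3: mov op=0x8:4|rd=1:4|rs=5:4|pad=0:4 ⇒ 0x8150 ⇒ little 50 81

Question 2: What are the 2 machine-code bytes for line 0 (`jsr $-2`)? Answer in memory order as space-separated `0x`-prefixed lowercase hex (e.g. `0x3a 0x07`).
0xfe 0x2f

L0: jsr op=0x2:4|imm=-2:12 ⇒ 0x2ffe ⇒ little fe 2f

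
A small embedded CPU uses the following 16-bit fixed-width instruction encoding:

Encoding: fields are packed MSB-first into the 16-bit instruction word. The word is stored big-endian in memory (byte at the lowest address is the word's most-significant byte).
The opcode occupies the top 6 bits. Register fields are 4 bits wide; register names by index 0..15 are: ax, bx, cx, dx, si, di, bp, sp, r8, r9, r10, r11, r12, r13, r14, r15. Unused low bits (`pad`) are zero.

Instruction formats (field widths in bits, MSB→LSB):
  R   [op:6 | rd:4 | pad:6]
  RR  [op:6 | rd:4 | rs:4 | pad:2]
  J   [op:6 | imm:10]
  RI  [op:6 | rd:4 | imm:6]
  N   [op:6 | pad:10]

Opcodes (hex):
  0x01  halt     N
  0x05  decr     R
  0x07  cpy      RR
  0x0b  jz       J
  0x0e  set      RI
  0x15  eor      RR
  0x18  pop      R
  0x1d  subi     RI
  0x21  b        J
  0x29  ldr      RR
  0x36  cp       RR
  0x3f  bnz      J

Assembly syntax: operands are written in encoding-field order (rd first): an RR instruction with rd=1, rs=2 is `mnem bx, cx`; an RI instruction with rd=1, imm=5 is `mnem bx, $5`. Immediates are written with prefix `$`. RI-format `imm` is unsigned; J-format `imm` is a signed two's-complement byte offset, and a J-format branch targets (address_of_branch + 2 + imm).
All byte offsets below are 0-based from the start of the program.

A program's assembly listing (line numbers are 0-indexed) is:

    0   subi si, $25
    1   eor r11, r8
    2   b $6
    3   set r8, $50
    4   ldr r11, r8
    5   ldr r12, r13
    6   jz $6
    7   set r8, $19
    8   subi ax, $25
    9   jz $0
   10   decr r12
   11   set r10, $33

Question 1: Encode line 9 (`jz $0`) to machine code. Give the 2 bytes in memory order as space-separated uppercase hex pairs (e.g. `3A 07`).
2C 00

9. jz fields op=0xb:6|imm=0:10 → word 2c00h → 2c 00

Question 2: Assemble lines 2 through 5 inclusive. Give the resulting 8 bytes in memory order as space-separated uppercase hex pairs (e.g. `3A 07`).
line 2 (b): pack op=0x21:6|imm=6:10 = 0x8406; big→ 84 06
line 3 (set): pack op=0xe:6|rd=8:4|imm=50:6 = 0x3a32; big→ 3a 32
line 4 (ldr): pack op=0x29:6|rd=11:4|rs=8:4|pad=0:2 = 0xa6e0; big→ a6 e0
line 5 (ldr): pack op=0x29:6|rd=12:4|rs=13:4|pad=0:2 = 0xa734; big→ a7 34

84 06 3A 32 A6 E0 A7 34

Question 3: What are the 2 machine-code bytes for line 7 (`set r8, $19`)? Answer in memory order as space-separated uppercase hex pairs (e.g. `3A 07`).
3A 13

line 7 (set): pack op=0xe:6|rd=8:4|imm=19:6 = 0x3a13; big→ 3a 13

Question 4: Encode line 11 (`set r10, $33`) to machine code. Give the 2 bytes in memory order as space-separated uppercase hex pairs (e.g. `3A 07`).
3A A1

line 11 (set): pack op=0xe:6|rd=10:4|imm=33:6 = 0x3aa1; big→ 3a a1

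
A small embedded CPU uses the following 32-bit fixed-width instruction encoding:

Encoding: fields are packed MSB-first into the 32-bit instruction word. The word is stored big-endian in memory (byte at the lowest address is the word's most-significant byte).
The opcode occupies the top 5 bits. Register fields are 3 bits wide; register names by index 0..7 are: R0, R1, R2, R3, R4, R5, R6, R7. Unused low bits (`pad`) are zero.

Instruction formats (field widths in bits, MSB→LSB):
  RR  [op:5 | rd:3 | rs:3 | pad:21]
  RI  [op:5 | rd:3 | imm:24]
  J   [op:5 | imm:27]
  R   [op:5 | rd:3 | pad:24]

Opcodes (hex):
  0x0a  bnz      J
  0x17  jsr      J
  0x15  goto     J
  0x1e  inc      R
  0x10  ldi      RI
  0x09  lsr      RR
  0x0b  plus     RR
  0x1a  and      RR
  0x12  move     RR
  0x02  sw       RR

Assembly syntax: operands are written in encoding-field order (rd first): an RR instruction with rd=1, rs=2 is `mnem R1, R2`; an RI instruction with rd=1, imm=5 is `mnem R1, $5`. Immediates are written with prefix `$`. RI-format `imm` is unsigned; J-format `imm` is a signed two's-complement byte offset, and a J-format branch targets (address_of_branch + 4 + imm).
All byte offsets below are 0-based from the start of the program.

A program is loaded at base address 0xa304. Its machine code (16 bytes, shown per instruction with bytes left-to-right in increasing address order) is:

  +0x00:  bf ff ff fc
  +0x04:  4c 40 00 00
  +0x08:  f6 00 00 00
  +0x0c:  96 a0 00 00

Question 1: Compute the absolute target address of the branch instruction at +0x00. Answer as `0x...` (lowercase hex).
@+00  big-endian(bf ff ff fc) = 0xbffffffc
  top 5b → 0x17 → jsr [J]
  [26:0] imm=134217724 (s27→-4) = $-4
  target = base 0xa304 + off 0x00 + 4 + imm -4 = 0xa304

0xa304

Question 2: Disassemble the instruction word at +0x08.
inc R6

[08] f6 00 00 00 → 0xf6000000
  opcode bits[31:27]=0x1e: inc/R
  rd@[26:24]=0x6 ⇒ R6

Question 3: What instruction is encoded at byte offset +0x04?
[04] 4c 40 00 00 → 0x4c400000
  op=0x4c400000>>27=0x9 ⇒ lsr (RR)
  [26:24] rd=4 = R4
  [23:21] rs=2 = R2

lsr R4, R2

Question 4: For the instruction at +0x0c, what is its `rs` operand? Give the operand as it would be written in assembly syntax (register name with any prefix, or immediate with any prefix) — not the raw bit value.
R5

+0x0c: 96 a0 00 00 ⇒ word 0x96a00000 (big)
  opcode bits[31:27]=0x12: move/RR
  rd: (w>>24)&0x7=0x6 → R6
  rs: (w>>21)&0x7=0x5 → R5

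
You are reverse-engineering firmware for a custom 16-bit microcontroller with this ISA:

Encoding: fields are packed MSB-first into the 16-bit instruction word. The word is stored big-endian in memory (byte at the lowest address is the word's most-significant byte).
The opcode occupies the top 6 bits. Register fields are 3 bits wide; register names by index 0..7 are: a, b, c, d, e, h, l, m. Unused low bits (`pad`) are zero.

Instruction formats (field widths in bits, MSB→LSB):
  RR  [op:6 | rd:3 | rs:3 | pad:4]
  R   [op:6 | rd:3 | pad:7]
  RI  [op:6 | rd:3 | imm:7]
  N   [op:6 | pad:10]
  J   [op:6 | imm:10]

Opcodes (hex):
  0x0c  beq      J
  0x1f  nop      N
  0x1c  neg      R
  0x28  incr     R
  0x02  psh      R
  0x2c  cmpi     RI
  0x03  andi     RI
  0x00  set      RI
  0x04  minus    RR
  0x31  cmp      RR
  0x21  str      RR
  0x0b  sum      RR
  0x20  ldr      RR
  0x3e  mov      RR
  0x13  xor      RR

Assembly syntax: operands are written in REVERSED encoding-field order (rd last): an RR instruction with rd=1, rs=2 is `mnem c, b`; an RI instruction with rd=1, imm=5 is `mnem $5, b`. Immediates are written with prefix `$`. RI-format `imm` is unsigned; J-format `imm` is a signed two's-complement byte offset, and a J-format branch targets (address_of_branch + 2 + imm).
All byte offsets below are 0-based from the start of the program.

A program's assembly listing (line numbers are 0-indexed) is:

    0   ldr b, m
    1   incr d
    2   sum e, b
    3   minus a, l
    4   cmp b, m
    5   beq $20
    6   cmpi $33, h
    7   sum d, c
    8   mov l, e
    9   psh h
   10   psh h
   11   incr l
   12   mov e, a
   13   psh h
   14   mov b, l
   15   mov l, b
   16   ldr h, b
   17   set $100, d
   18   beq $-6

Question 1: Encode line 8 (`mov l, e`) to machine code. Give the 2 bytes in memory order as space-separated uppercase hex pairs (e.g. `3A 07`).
line 8 (mov): pack op=0x3e:6|rd=4:3|rs=6:3|pad=0:4 = 0xfa60; big→ fa 60

FA 60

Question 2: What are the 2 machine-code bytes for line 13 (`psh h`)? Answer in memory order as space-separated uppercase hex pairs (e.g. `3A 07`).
0A 80

L13: psh op=0x2:6|rd=5:3|pad=0:7 ⇒ 0x0a80 ⇒ big 0a 80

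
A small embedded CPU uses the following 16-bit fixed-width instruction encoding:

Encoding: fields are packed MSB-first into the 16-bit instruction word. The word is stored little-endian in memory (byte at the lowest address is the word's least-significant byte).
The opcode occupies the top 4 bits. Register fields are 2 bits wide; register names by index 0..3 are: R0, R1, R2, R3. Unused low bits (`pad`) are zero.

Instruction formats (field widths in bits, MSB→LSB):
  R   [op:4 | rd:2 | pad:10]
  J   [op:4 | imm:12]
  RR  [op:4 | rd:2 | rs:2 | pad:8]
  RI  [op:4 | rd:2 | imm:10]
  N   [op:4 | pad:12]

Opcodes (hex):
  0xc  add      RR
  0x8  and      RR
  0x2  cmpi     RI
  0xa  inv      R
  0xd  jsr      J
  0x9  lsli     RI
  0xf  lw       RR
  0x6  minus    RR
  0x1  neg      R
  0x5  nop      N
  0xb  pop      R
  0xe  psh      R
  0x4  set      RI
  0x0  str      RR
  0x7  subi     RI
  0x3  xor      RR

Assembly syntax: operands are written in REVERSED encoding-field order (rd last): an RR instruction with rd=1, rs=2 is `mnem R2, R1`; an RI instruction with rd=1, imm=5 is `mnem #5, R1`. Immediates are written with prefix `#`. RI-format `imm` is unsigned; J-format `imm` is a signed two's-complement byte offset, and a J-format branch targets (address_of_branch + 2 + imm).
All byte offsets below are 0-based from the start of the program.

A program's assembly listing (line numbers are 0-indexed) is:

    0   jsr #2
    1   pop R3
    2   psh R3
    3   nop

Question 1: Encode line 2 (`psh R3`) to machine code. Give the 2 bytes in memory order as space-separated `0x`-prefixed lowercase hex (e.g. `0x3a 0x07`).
2. psh fields op=0xe:4|rd=3:2|pad=0:10 → word ec00h → 00 ec

0x00 0xec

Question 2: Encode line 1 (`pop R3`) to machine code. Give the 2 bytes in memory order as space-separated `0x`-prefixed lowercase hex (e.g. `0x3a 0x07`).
line 1 (pop): pack op=0xb:4|rd=3:2|pad=0:10 = 0xbc00; little→ 00 bc

0x00 0xbc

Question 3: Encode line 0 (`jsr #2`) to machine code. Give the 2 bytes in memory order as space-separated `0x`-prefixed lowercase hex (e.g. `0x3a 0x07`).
0x02 0xd0

line 0 (jsr): pack op=0xd:4|imm=2:12 = 0xd002; little→ 02 d0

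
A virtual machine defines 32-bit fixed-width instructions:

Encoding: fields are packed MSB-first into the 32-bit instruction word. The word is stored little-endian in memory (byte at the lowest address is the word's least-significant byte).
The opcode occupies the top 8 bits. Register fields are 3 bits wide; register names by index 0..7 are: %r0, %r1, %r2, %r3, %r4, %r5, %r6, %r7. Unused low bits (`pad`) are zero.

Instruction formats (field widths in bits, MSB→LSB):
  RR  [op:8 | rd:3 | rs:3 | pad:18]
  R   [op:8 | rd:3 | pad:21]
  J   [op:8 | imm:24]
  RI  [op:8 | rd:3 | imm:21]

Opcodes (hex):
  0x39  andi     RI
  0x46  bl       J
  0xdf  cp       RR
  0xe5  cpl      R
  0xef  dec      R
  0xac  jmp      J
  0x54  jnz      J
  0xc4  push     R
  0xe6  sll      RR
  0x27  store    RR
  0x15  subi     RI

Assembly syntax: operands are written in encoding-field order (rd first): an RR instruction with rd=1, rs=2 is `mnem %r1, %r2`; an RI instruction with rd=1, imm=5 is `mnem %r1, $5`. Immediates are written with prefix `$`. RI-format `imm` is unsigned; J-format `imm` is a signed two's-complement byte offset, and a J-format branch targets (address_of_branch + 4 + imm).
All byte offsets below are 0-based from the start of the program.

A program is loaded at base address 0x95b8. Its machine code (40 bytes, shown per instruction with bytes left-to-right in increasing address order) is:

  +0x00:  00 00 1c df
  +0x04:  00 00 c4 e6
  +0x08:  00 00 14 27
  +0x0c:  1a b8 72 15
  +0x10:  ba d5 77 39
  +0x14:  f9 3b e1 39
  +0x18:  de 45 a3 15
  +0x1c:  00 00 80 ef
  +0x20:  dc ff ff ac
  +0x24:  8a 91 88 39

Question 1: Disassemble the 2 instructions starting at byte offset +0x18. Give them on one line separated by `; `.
subi %r5, $214494; dec %r4

@+18  little-endian(de 45 a3 15) = 0x15a345de
  op=0x15a345de>>24=0x15 ⇒ subi (RI)
  [23:21] rd=5 = %r5
  [20:0] imm=214494 = $214494
@+1c  little-endian(00 00 80 ef) = 0xef800000
  op=0xef800000>>24=0xef ⇒ dec (R)
  [23:21] rd=4 = %r4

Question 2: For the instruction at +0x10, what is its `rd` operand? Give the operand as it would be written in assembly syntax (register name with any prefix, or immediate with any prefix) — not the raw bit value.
[10] ba d5 77 39 → 0x3977d5ba
  op=0x3977d5ba>>24=0x39 ⇒ andi (RI)
  rd: (w>>21)&0x7=0x3 → %r3
  imm: (w>>0)&0x1fffff=0x17d5ba → $1562042

%r3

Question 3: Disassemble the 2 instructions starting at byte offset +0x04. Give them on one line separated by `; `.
off 0x04: read 00 00 c4 e6 as little → 0xe6c40000
  opcode bits[31:24]=0xe6: sll/RR
  rd@[23:21]=0x6 ⇒ %r6
  rs@[20:18]=0x1 ⇒ %r1
off 0x08: read 00 00 14 27 as little → 0x27140000
  opcode bits[31:24]=0x27: store/RR
  rd@[23:21]=0x0 ⇒ %r0
  rs@[20:18]=0x5 ⇒ %r5

sll %r6, %r1; store %r0, %r5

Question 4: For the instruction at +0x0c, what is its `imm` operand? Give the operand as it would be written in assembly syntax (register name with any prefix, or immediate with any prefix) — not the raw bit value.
[0c] 1a b8 72 15 → 0x1572b81a
  op=0x1572b81a>>24=0x15 ⇒ subi (RI)
  rd@[23:21]=0x3 ⇒ %r3
  imm@[20:0]=0x12b81a ⇒ $1226778

$1226778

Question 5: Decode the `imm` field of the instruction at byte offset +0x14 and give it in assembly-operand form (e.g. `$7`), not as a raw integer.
+0x14: f9 3b e1 39 ⇒ word 0x39e13bf9 (little)
  op=0x39e13bf9>>24=0x39 ⇒ andi (RI)
  [23:21] rd=7 = %r7
  [20:0] imm=80889 = $80889

$80889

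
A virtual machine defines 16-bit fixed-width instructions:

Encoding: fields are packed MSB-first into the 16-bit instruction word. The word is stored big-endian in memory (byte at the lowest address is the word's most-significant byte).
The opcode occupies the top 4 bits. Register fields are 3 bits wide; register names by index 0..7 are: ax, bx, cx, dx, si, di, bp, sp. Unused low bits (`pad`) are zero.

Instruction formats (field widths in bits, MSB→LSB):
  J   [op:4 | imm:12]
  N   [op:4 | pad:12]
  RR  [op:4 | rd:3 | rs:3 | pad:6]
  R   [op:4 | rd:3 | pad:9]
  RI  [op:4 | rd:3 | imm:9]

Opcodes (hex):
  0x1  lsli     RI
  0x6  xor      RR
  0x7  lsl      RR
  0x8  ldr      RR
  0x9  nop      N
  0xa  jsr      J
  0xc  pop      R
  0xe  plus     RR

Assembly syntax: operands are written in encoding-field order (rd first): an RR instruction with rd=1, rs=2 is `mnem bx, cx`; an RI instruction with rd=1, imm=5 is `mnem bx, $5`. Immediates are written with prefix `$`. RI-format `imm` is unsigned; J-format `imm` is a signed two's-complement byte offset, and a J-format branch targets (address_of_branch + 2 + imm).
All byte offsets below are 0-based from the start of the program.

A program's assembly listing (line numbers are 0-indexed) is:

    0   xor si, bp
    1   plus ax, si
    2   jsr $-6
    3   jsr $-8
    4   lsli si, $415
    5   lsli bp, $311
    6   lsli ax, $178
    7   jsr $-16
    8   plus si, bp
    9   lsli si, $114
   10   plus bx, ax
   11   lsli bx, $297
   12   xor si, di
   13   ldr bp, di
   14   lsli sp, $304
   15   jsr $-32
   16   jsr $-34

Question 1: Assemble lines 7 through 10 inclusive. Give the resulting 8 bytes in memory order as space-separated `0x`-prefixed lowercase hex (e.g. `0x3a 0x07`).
0xaf 0xf0 0xe9 0x80 0x18 0x72 0xe2 0x00

line 7 (jsr): pack op=0xa:4|imm=-16:12 = 0xaff0; big→ af f0
line 8 (plus): pack op=0xe:4|rd=4:3|rs=6:3|pad=0:6 = 0xe980; big→ e9 80
line 9 (lsli): pack op=0x1:4|rd=4:3|imm=114:9 = 0x1872; big→ 18 72
line 10 (plus): pack op=0xe:4|rd=1:3|rs=0:3|pad=0:6 = 0xe200; big→ e2 00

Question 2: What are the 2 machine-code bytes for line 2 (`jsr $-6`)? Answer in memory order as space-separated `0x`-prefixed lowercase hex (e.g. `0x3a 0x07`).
0xaf 0xfa

2. jsr fields op=0xa:4|imm=-6:12 → word affah → af fa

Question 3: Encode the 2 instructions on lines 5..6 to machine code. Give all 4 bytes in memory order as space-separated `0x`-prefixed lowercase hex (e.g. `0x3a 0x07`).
0x1d 0x37 0x10 0xb2

L5: lsli op=0x1:4|rd=6:3|imm=311:9 ⇒ 0x1d37 ⇒ big 1d 37
L6: lsli op=0x1:4|rd=0:3|imm=178:9 ⇒ 0x10b2 ⇒ big 10 b2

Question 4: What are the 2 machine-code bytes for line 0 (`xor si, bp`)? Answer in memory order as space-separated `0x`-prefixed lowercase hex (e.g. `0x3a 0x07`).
L0: xor op=0x6:4|rd=4:3|rs=6:3|pad=0:6 ⇒ 0x6980 ⇒ big 69 80

0x69 0x80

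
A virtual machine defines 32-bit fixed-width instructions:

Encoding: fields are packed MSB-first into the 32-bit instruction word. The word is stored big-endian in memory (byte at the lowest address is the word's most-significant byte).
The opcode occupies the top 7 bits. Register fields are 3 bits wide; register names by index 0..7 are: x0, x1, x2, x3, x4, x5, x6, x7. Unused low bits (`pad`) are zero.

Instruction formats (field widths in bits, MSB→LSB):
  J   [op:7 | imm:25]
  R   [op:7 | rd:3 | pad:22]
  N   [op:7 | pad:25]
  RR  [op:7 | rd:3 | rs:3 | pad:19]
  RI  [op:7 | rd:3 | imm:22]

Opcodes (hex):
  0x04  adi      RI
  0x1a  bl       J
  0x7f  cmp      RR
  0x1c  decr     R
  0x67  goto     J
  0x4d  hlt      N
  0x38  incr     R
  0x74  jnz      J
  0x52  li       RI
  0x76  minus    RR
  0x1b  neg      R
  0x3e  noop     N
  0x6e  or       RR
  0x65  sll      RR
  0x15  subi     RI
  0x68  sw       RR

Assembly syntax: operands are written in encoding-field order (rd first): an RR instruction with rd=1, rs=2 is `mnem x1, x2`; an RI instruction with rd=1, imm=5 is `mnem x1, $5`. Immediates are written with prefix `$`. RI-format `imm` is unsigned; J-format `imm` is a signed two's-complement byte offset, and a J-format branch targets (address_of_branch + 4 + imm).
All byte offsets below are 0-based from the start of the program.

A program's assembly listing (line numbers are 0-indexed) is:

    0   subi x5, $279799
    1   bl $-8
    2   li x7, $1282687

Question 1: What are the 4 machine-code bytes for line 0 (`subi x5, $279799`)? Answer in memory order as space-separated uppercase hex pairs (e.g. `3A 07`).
2B 44 44 F7

line 0 (subi): pack op=0x15:7|rd=5:3|imm=279799:22 = 0x2b4444f7; big→ 2b 44 44 f7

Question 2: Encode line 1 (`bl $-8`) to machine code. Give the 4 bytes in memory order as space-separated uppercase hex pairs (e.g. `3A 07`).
1. bl fields op=0x1a:7|imm=-8:25 → word 35fffff8h → 35 ff ff f8

35 FF FF F8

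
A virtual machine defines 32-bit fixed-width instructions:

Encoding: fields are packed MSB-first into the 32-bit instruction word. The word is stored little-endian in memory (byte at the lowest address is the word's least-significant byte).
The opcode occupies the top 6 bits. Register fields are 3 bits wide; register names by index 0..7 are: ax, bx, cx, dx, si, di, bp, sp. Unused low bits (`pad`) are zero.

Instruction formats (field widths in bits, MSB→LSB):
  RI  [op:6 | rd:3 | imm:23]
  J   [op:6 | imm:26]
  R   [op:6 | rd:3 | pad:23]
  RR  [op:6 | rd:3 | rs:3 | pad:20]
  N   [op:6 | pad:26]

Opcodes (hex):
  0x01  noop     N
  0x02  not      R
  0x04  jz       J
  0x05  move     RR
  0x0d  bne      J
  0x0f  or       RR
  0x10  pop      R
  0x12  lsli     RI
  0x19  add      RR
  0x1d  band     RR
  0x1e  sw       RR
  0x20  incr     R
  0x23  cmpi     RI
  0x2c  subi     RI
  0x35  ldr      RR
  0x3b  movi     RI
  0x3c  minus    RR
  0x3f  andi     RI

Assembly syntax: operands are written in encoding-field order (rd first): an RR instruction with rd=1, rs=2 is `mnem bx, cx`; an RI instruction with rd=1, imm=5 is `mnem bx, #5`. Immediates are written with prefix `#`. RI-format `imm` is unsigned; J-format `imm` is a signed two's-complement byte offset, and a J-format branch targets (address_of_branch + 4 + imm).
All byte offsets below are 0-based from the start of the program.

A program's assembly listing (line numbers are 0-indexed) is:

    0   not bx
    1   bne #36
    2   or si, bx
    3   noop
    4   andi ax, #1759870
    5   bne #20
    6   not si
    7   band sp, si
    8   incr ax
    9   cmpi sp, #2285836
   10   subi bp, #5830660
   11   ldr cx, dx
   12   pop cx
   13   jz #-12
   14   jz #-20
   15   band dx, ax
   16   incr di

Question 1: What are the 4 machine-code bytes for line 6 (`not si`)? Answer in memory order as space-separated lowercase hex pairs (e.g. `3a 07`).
00 00 00 0a

line 6 (not): pack op=0x2:6|rd=4:3|pad=0:23 = 0x0a000000; little→ 00 00 00 0a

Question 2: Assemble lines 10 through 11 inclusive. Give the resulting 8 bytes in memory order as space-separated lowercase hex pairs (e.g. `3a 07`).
04 f8 58 b3 00 00 30 d5

L10: subi op=0x2c:6|rd=6:3|imm=5830660:23 ⇒ 0xb358f804 ⇒ little 04 f8 58 b3
L11: ldr op=0x35:6|rd=2:3|rs=3:3|pad=0:20 ⇒ 0xd5300000 ⇒ little 00 00 30 d5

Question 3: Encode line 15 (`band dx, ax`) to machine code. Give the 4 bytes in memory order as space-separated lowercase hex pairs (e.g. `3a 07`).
00 00 80 75

15. band fields op=0x1d:6|rd=3:3|rs=0:3|pad=0:20 → word 75800000h → 00 00 80 75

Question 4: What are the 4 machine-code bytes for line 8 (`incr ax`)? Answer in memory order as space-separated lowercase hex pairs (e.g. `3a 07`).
line 8 (incr): pack op=0x20:6|rd=0:3|pad=0:23 = 0x80000000; little→ 00 00 00 80

00 00 00 80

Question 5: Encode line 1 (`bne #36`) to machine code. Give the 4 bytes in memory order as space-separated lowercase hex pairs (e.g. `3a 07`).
24 00 00 34

1. bne fields op=0xd:6|imm=36:26 → word 34000024h → 24 00 00 34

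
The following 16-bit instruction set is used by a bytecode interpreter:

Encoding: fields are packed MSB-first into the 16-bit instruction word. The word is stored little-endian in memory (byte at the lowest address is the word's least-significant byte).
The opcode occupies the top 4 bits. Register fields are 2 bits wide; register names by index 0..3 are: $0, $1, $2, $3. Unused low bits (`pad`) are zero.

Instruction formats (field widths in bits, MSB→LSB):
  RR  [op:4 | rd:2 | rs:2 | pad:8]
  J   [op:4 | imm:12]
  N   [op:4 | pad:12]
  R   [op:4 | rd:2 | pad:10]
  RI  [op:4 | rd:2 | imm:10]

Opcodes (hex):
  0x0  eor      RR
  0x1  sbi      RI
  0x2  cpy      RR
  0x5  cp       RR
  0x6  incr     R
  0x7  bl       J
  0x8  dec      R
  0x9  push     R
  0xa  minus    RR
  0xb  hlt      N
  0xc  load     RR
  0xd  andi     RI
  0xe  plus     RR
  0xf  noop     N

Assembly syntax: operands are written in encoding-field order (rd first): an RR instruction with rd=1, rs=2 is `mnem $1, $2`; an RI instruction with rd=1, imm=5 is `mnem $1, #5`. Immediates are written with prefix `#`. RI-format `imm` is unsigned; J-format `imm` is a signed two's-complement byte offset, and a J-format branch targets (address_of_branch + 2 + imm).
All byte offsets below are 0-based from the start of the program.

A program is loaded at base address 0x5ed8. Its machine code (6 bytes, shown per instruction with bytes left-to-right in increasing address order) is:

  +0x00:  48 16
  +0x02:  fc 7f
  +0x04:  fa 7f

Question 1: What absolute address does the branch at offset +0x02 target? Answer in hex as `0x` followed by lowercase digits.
0x5ed8

off 0x02: read fc 7f as little → 0x7ffc
  op=0x7ffc>>12=0x7 ⇒ bl (J)
  imm: (w>>0)&0xfff=0xffc (s12→-4) → #-4
  target = base 0x5ed8 + off 0x02 + 2 + imm -4 = 0x5ed8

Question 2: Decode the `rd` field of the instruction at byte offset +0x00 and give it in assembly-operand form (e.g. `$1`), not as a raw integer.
off 0x00: read 48 16 as little → 0x1648
  op=0x1648>>12=0x1 ⇒ sbi (RI)
  rd@[11:10]=0x1 ⇒ $1
  imm@[9:0]=0x248 ⇒ #584

$1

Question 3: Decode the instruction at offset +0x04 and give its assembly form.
+0x04: fa 7f ⇒ word 0x7ffa (little)
  top 4b → 0x7 → bl [J]
  imm: (w>>0)&0xfff=0xffa (s12→-6) → #-6

bl #-6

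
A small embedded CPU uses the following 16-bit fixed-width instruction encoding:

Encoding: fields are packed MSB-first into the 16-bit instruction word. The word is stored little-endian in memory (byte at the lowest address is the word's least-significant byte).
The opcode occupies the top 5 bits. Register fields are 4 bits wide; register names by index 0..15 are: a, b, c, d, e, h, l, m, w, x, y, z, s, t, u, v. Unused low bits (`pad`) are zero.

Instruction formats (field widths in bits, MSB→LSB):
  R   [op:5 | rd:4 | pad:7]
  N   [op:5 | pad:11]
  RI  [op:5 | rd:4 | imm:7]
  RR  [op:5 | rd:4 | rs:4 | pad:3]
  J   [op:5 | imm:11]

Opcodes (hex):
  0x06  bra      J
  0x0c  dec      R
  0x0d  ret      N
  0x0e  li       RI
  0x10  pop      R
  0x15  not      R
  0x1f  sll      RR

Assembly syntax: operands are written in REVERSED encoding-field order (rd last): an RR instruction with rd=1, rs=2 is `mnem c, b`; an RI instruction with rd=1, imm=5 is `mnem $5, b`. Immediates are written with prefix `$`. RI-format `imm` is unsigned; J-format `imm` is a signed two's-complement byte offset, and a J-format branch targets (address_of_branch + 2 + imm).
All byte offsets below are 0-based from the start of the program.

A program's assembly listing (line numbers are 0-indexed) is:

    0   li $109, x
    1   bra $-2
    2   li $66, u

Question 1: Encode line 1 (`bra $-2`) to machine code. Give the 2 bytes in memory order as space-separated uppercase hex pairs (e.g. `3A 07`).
1. bra fields op=0x6:5|imm=-2:11 → word 37feh → fe 37

FE 37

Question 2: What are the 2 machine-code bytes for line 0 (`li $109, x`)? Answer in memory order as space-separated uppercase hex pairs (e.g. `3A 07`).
ED 74

L0: li op=0xe:5|rd=9:4|imm=109:7 ⇒ 0x74ed ⇒ little ed 74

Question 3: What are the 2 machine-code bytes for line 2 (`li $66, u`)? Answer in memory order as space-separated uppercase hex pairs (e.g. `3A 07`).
line 2 (li): pack op=0xe:5|rd=14:4|imm=66:7 = 0x7742; little→ 42 77

42 77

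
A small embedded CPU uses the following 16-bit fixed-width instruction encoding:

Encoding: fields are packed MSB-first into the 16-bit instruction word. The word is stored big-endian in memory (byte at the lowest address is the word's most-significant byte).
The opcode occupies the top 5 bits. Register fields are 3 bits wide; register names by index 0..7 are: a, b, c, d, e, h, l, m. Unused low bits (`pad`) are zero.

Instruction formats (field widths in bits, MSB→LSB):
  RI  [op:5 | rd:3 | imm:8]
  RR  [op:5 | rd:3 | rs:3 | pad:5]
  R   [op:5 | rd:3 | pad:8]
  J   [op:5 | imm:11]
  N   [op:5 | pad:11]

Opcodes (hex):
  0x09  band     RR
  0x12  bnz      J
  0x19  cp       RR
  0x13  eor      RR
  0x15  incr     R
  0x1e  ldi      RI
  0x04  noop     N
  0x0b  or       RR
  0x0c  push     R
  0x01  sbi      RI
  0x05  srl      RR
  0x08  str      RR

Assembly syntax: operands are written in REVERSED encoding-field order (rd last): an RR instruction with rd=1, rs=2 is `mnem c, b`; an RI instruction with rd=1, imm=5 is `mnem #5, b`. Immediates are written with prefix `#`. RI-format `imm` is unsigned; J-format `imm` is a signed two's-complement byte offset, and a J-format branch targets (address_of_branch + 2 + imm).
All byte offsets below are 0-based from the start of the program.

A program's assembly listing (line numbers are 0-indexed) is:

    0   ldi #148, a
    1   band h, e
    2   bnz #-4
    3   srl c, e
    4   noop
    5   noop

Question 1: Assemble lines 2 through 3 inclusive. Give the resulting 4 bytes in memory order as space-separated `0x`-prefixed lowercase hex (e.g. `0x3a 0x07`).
0x97 0xfc 0x2c 0x40

L2: bnz op=0x12:5|imm=-4:11 ⇒ 0x97fc ⇒ big 97 fc
L3: srl op=0x5:5|rd=4:3|rs=2:3|pad=0:5 ⇒ 0x2c40 ⇒ big 2c 40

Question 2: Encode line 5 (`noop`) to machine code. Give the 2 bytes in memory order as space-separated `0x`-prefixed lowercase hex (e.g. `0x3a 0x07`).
line 5 (noop): pack op=0x4:5|pad=0:11 = 0x2000; big→ 20 00

0x20 0x00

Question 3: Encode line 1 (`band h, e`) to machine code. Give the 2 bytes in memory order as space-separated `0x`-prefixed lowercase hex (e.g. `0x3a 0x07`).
line 1 (band): pack op=0x9:5|rd=4:3|rs=5:3|pad=0:5 = 0x4ca0; big→ 4c a0

0x4c 0xa0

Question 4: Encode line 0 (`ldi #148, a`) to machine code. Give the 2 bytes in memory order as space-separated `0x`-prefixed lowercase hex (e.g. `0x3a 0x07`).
0. ldi fields op=0x1e:5|rd=0:3|imm=148:8 → word f094h → f0 94

0xf0 0x94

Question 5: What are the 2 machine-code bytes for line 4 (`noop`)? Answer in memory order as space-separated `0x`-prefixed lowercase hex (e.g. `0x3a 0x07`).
L4: noop op=0x4:5|pad=0:11 ⇒ 0x2000 ⇒ big 20 00

0x20 0x00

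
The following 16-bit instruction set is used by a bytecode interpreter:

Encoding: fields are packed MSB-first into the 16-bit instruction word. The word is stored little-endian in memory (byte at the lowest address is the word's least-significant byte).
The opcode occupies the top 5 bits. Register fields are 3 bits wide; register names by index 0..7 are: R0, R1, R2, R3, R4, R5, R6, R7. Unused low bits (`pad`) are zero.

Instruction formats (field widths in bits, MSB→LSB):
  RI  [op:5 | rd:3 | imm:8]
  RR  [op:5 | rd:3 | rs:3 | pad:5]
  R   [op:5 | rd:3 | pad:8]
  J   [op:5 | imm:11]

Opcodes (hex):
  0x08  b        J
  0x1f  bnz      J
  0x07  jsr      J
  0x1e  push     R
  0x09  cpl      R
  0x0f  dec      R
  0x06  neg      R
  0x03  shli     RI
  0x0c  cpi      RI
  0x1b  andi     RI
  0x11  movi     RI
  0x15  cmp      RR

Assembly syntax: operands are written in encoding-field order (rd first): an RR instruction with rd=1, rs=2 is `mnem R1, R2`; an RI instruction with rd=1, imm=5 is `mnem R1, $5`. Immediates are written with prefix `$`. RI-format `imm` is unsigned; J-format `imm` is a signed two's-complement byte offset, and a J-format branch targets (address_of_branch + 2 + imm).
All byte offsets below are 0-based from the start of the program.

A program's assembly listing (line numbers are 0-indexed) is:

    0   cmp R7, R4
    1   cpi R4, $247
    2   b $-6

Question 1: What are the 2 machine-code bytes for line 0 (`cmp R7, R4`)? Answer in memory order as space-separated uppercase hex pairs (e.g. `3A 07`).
L0: cmp op=0x15:5|rd=7:3|rs=4:3|pad=0:5 ⇒ 0xaf80 ⇒ little 80 af

80 AF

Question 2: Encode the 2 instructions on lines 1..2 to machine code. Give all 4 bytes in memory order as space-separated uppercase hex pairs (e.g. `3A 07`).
F7 64 FA 47

line 1 (cpi): pack op=0xc:5|rd=4:3|imm=247:8 = 0x64f7; little→ f7 64
line 2 (b): pack op=0x8:5|imm=-6:11 = 0x47fa; little→ fa 47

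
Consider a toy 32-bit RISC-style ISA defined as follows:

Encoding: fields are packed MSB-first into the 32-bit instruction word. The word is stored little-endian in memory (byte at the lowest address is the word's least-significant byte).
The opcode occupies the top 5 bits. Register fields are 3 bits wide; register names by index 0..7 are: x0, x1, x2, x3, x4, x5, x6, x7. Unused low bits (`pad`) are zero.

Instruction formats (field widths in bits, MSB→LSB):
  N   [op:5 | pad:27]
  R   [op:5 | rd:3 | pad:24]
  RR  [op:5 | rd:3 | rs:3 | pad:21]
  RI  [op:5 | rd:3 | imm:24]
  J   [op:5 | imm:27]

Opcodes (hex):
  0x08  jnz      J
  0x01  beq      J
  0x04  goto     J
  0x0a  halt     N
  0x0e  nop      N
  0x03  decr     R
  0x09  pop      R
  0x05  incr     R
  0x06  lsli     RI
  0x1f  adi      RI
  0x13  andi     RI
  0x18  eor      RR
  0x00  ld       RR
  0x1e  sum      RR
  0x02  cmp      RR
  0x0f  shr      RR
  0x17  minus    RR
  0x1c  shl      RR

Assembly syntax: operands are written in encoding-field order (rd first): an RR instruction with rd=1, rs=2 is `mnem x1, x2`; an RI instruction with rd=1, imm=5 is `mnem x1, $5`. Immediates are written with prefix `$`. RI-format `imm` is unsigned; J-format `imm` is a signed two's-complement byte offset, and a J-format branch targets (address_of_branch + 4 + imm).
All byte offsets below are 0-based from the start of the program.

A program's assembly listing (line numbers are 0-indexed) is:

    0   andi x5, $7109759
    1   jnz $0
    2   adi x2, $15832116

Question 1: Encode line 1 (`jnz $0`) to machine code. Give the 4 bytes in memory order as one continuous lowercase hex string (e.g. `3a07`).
00000040

1. jnz fields op=0x8:5|imm=0:27 → word 40000000h → 00 00 00 40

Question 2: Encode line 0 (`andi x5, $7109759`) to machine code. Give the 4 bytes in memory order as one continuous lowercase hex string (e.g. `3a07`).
0. andi fields op=0x13:5|rd=5:3|imm=7109759:24 → word 9d6c7c7fh → 7f 7c 6c 9d

7f7c6c9d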